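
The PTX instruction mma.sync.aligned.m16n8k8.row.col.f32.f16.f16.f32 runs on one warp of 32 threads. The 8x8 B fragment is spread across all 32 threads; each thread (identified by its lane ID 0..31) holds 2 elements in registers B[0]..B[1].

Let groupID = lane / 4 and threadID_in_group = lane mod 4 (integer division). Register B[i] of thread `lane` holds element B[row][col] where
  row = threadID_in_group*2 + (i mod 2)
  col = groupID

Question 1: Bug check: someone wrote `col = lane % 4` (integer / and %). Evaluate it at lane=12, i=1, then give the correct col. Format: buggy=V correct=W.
buggy=0 correct=3

`lane % 4`[12,1]=>0
lane 12: grp=3 (12/4), tig=0 (12%4)
i=1: r=0*2+1=1, c=grp=3
col: 0 vs 3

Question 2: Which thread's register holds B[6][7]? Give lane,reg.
31,0

c=7→G=7  r=6→T=3,p=0
L=7*4+3=31  i=0=0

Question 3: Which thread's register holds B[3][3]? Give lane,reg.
13,1

c=3⇒gr=3  r=3⇒th=1,odd=1
L=3*4+1=13  i=1=1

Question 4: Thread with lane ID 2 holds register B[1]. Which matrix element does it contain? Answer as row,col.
L=2→G=2>>2=0, T=2&3=2
[1]→row 2·2+1=5  col G=0

5,0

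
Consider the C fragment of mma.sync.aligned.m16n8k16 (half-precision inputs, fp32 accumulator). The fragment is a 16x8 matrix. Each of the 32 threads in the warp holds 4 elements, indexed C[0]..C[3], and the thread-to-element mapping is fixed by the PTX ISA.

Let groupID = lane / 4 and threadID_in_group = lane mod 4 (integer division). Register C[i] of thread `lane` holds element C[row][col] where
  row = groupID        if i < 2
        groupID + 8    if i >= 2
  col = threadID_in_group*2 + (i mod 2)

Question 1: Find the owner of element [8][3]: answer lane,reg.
1,3

r=8→G=0,rhi=1  c=3→T=1,p=1
L=0*4+1=1  i=1*2+1=3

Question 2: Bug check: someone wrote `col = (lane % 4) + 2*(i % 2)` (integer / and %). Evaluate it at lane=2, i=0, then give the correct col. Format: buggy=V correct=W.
`(lane % 4) + 2*(i % 2)`[2,0]⇒2
lane 2⇒2/4=0, 2 mod 4=2
i=0  r:0+0⇒0  c:2·2+0⇒4
col: 2 vs 4

buggy=2 correct=4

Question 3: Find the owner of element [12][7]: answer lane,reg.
19,3

r=12⇒gr=4,Rb=1  c=7⇒th=3,odd=1
L=4*4+3=19  i=1*2+1=3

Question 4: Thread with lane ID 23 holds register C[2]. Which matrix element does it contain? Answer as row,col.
13,6

L=23->gid=23>>2=5, tid=23&3=3
[2]->row 5+8=13  col 3·2+0=6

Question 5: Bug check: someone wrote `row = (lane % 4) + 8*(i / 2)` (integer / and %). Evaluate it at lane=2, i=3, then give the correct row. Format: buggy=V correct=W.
buggy=10 correct=8

`(lane % 4) + 8*(i / 2)`[2,3]=>10
2: grp=0,tig=2
[3] (0+8,2*2+1) = (8,5)
row: 10 vs 8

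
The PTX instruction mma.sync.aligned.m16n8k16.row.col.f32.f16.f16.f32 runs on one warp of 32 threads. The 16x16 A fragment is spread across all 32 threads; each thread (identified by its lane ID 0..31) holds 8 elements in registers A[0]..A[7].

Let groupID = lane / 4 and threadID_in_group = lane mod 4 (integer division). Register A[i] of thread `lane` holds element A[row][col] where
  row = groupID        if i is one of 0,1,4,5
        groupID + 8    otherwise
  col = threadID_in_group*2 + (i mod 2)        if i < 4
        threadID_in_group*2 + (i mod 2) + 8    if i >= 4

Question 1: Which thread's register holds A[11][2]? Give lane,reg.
r:11=>grp=3,rB=1  c:2=>cB=0,tig=1,lo=0
L=3*4+1=13  i=0*4+1*2+0=2

13,2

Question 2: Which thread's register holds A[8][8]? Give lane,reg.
r:8=>grp=0,rB=1  c:8=>cB=1,tig=0,lo=0
L=0*4+0=0  i=1*4+1*2+0=6

0,6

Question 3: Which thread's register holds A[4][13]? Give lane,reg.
r:4=>grp=4,rB=0  c:13=>cB=1,tig=2,lo=1
L=4*4+2=18  i=1*4+0*2+1=5

18,5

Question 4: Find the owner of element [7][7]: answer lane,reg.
31,1

r:7=>grp=7,rB=0  c:7=>cB=0,tig=3,lo=1
L=7*4+3=31  i=0*4+0*2+1=1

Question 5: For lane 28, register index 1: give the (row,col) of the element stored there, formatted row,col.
L=28->g=28>>2=7, t=28&3=0
[1]->row 7+0=7  col 0·2+1+0=1

7,1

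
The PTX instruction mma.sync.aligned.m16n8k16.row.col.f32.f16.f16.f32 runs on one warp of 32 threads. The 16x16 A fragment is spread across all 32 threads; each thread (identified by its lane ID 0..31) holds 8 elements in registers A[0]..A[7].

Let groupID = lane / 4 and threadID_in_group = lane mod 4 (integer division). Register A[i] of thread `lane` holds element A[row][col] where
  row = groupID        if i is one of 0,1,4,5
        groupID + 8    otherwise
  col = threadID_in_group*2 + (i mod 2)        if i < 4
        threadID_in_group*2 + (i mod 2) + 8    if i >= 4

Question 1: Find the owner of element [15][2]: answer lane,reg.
r=15→G=7,rhi=1  c=2→chi=0,T=1,p=0
L=7*4+1=29  i=0*4+1*2+0=2

29,2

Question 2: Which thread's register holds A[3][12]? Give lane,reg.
14,4

r:3=>grp=3,rB=0  c:12=>cB=1,tig=2,lo=0
L=3*4+2=14  i=1*4+0*2+0=4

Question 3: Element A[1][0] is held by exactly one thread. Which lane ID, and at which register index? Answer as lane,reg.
r=1⇒gr=1,Rb=0  c=0⇒Cb=0,th=0,odd=0
L=1*4+0=4  i=0*4+0*2+0=0

4,0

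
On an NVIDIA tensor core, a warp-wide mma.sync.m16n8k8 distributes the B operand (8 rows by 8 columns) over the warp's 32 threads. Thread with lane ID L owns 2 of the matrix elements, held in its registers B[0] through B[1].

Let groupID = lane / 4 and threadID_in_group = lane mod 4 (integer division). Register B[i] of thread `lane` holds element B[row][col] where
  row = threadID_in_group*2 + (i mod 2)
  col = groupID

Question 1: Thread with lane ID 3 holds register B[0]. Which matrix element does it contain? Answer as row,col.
lane 3->3/4=0, 3 mod 4=3
i=0  r:2·3+0->6  c:0

6,0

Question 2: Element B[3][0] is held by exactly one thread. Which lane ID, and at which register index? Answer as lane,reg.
c=0->g=0  r=3->t=1,b0=1
L=0*4+1=1  i=1=1

1,1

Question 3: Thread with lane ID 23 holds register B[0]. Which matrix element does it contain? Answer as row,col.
23: g=5,t=3
[0] (3*2+0,5) = (6,5)

6,5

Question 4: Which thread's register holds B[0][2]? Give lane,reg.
c=2->g=2  r=0->t=0,b0=0
L=2*4+0=8  i=0=0

8,0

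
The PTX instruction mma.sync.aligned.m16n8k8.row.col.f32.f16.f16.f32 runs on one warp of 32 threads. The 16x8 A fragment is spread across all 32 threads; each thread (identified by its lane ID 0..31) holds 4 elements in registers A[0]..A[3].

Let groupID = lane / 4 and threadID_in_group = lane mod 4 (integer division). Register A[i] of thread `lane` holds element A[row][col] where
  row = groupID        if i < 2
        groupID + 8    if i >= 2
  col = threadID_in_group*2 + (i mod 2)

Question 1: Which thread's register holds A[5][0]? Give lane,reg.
r: 5->gid=5,r8=0  c: 0->tid=0,i&1=0
L=5*4+0=20  i=0*2+0=0

20,0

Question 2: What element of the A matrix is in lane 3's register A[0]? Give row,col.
0,6

L=3->g=3>>2=0, t=3&3=3
[0]->row 0+0=0  col 3·2+0=6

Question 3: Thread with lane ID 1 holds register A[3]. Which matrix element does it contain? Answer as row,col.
lane 1: G=0 (1/4), T=1 (1%4)
i=3: r=0+8=8, c=1*2+1=3

8,3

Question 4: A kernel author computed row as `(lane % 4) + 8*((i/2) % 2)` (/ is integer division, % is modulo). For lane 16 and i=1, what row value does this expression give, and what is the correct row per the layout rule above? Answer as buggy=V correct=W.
buggy=0 correct=4

`(lane % 4) + 8*((i/2) % 2)`[16,1]=>0
lane 16=>16/4=4, 16 mod 4=0
i=1  r:4+0=>4  c:2·0+1=>1
row: 0 vs 4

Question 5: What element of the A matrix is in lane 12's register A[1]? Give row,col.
3,1

lane 12⇒12/4=3, 12 mod 4=0
i=1  r:3+0⇒3  c:2·0+1⇒1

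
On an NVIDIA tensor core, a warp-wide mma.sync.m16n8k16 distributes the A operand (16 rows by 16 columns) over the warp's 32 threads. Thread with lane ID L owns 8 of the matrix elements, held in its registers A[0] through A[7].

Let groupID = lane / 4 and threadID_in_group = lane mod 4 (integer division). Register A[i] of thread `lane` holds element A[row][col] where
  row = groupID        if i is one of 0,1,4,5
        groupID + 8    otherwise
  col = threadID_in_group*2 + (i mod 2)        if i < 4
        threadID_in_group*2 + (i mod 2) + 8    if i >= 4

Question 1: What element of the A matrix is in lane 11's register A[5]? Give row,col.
L=11⇒gr=11>>2=2, th=11&3=3
[5]⇒row 2+0=2  col 3·2+1+8=15

2,15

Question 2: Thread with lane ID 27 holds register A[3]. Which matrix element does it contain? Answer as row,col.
14,7

27: g=6,t=3
[3] (6+8,3*2+1+0) = (14,7)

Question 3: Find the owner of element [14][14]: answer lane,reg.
r=14→G=6,rhi=1  c=14→chi=1,T=3,p=0
L=6*4+3=27  i=1*4+1*2+0=6

27,6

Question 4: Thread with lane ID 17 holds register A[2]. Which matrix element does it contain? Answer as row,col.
lane 17→17/4=4, 17 mod 4=1
i=2  r:4+8→12  c:2·1+0+0→2

12,2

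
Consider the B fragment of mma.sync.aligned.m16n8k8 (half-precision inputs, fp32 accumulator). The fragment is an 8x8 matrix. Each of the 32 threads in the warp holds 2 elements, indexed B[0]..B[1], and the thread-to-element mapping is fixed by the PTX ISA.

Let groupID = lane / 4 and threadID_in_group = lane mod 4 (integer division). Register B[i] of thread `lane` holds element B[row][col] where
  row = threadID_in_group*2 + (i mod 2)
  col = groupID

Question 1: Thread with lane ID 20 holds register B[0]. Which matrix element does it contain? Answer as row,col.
lane 20→20/4=5, 20 mod 4=0
i=0  r:2·0+0→0  c:5

0,5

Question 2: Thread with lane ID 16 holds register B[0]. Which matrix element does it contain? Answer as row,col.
0,4

lane 16: G=4 (16/4), T=0 (16%4)
i=0: r=0*2+0=0, c=G=4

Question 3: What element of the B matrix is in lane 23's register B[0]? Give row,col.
lane 23: g=5 (23/4), t=3 (23%4)
i=0: r=3*2+0=6, c=g=5

6,5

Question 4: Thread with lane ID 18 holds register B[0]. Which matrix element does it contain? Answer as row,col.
lane 18->18/4=4, 18 mod 4=2
i=0  r:2·2+0->4  c:4

4,4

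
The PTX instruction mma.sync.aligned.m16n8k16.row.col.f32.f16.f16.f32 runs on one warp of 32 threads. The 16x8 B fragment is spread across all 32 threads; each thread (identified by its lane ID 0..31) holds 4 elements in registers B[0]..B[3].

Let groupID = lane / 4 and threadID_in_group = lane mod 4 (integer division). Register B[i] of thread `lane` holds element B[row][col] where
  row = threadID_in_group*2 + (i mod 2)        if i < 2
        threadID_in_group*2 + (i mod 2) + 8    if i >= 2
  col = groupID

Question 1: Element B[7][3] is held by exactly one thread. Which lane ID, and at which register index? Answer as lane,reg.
c:3=>grp=3  r:7=>rB=0,tig=3,lo=1
L=3*4+3=15  i=0*2+1=1

15,1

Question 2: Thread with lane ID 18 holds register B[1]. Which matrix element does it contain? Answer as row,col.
5,4

lane 18->18/4=4, 18 mod 4=2
i=1  r:2·2+1+0->5  c:4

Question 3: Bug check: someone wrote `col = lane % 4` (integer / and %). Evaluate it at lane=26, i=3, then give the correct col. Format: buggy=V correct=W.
buggy=2 correct=6

`lane % 4`[26,3]->2
lane 26->26/4=6, 26 mod 4=2
i=3  r:2·2+1+8->13  c:6
col: 2 vs 6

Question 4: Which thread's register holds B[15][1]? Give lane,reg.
c=1->g=1  r=15->rb=1,t=3,b0=1
L=1*4+3=7  i=1*2+1=3

7,3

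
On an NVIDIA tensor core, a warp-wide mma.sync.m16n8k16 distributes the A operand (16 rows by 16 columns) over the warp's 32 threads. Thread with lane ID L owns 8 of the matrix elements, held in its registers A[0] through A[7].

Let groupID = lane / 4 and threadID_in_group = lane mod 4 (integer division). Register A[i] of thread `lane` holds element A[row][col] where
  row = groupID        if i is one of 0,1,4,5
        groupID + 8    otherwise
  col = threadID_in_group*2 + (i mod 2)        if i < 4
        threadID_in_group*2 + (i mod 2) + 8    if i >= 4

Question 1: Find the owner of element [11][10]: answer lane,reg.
r:11=>grp=3,rB=1  c:10=>cB=1,tig=1,lo=0
L=3*4+1=13  i=1*4+1*2+0=6

13,6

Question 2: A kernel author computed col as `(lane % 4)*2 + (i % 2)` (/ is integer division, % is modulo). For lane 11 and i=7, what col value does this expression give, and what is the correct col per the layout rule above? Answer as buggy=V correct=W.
buggy=7 correct=15

`(lane % 4)*2 + (i % 2)`[11,7]=>7
11: grp=2,tig=3
[7] (2+8,3*2+1+8) = (10,15)
col: 7 vs 15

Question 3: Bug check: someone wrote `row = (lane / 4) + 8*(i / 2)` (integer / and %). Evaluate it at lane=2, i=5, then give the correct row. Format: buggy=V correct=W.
buggy=16 correct=0

`(lane / 4) + 8*(i / 2)`[2,5]->16
lane 2->2/4=0, 2 mod 4=2
i=5  r:0+0->0  c:2·2+1+8->13
row: 16 vs 0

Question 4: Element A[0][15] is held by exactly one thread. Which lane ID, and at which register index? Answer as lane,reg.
3,5

r=0→G=0,rhi=0  c=15→chi=1,T=3,p=1
L=0*4+3=3  i=1*4+0*2+1=5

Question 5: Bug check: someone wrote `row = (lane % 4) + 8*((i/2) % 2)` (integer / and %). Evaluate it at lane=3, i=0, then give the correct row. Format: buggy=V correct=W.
`(lane % 4) + 8*((i/2) % 2)`[3,0]→3
lane 3: G=0 (3/4), T=3 (3%4)
i=0: r=0+0=0, c=3*2+0+0=6
row: 3 vs 0

buggy=3 correct=0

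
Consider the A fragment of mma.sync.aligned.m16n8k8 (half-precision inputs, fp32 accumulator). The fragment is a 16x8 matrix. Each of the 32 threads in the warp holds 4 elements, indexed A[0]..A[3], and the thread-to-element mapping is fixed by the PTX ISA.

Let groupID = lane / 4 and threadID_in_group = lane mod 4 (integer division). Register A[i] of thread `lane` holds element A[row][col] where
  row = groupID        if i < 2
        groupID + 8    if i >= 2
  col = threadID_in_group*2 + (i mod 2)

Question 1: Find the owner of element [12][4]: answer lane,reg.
18,2

r=12→G=4,rhi=1  c=4→T=2,p=0
L=4*4+2=18  i=1*2+0=2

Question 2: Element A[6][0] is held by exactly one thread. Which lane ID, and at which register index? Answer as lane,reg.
24,0

r: 6->gid=6,r8=0  c: 0->tid=0,i&1=0
L=6*4+0=24  i=0*2+0=0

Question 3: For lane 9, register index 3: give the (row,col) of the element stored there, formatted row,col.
L=9→G=9>>2=2, T=9&3=1
[3]→row 2+8=10  col 1·2+1=3

10,3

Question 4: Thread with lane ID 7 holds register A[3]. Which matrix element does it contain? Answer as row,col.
9,7

L=7->g=7>>2=1, t=7&3=3
[3]->row 1+8=9  col 3·2+1=7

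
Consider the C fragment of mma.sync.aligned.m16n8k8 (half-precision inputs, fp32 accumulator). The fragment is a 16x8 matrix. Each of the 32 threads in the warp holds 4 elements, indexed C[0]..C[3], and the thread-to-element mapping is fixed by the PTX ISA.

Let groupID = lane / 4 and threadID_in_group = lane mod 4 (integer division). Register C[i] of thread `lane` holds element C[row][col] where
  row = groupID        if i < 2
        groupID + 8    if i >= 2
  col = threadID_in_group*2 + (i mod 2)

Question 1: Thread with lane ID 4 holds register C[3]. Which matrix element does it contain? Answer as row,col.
L=4→G=4>>2=1, T=4&3=0
[3]→row 1+8=9  col 0·2+1=1

9,1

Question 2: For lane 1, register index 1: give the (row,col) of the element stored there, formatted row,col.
L=1->g=1>>2=0, t=1&3=1
[1]->row 0+0=0  col 1·2+1=3

0,3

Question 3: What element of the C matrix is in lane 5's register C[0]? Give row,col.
1,2

lane 5->5/4=1, 5 mod 4=1
i=0  r:1+0->1  c:2·1+0->2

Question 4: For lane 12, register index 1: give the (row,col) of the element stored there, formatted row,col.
3,1

L=12=>grp=12>>2=3, tig=12&3=0
[1]=>row 3+0=3  col 0·2+1=1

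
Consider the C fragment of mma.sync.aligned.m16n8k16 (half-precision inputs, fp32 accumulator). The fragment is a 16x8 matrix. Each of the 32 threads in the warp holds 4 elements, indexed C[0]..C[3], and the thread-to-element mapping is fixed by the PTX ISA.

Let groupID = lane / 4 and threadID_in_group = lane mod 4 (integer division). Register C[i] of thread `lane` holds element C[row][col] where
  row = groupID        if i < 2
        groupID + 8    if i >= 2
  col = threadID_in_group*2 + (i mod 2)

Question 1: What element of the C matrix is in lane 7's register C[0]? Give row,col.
1,6

lane 7->7/4=1, 7 mod 4=3
i=0  r:1+0->1  c:2·3+0->6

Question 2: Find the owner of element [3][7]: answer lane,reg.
15,1

r=3->g=3,rb=0  c=7->t=3,b0=1
L=3*4+3=15  i=0*2+1=1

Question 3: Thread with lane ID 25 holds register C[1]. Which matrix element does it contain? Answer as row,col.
6,3

L=25=>grp=25>>2=6, tig=25&3=1
[1]=>row 6+0=6  col 1·2+1=3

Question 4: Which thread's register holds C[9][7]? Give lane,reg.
7,3

r:9=>grp=1,rB=1  c:7=>tig=3,lo=1
L=1*4+3=7  i=1*2+1=3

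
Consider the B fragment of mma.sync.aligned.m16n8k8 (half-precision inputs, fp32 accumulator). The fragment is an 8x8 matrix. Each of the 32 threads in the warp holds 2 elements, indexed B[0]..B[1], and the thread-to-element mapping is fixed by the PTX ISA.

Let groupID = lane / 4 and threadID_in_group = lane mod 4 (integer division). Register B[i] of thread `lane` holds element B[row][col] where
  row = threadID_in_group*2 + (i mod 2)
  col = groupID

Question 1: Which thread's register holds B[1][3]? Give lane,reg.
12,1

c:3=>grp=3  r:1=>tig=0,lo=1
L=3*4+0=12  i=1=1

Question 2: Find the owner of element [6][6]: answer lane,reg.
c=6->g=6  r=6->t=3,b0=0
L=6*4+3=27  i=0=0

27,0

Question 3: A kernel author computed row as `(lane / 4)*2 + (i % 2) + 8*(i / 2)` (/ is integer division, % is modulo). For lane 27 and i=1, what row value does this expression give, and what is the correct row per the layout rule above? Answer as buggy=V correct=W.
buggy=13 correct=7

`(lane / 4)*2 + (i % 2) + 8*(i / 2)`[27,1]->13
lane 27->27/4=6, 27 mod 4=3
i=1  r:2·3+1->7  c:6
row: 13 vs 7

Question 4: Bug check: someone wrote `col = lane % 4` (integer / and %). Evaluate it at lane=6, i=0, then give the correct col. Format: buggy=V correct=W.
buggy=2 correct=1

`lane % 4`[6,0]=>2
6: grp=1,tig=2
[0] (2*2+0,1) = (4,1)
col: 2 vs 1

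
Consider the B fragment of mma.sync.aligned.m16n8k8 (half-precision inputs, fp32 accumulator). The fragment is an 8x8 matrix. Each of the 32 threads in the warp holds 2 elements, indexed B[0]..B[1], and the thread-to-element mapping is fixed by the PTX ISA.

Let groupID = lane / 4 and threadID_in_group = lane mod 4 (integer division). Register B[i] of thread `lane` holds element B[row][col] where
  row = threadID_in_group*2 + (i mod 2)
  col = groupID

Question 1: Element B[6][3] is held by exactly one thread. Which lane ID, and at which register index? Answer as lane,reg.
15,0

c=3->g=3  r=6->t=3,b0=0
L=3*4+3=15  i=0=0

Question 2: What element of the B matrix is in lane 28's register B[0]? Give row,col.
0,7

lane 28->28/4=7, 28 mod 4=0
i=0  r:2·0+0->0  c:7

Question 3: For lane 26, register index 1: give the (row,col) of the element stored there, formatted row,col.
lane 26→26/4=6, 26 mod 4=2
i=1  r:2·2+1→5  c:6

5,6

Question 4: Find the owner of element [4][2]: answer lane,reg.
10,0

c=2⇒gr=2  r=4⇒th=2,odd=0
L=2*4+2=10  i=0=0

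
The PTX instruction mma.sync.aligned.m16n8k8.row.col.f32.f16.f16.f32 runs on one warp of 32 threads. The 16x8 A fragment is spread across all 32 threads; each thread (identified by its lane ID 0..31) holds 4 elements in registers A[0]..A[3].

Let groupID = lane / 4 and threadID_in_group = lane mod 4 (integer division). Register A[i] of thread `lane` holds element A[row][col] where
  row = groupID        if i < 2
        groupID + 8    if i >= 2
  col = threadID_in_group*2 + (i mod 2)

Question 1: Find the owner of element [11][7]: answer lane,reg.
r:11=>grp=3,rB=1  c:7=>tig=3,lo=1
L=3*4+3=15  i=1*2+1=3

15,3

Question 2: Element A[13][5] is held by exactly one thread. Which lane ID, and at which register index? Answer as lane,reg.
22,3

r=13->g=5,rb=1  c=5->t=2,b0=1
L=5*4+2=22  i=1*2+1=3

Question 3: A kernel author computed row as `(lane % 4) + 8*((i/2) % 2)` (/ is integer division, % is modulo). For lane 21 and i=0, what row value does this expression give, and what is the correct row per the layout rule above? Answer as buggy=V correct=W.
buggy=1 correct=5

`(lane % 4) + 8*((i/2) % 2)`[21,0]→1
lane 21→21/4=5, 21 mod 4=1
i=0  r:5+0→5  c:2·1+0→2
row: 1 vs 5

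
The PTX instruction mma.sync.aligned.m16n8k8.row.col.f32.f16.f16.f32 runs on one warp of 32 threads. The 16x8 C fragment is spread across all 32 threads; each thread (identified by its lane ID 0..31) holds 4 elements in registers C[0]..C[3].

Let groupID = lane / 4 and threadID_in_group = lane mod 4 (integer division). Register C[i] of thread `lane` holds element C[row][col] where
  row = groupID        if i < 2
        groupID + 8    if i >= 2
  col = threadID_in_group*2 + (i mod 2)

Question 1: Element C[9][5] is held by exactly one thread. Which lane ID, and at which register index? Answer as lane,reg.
6,3

r: 9->gid=1,r8=1  c: 5->tid=2,i&1=1
L=1*4+2=6  i=1*2+1=3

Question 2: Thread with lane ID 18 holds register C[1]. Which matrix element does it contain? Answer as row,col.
4,5

18: gid=4,tid=2
[1] (4+0,2*2+1) = (4,5)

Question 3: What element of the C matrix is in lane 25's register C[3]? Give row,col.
14,3

lane 25: gr=6 (25/4), th=1 (25%4)
i=3: r=6+8=14, c=1*2+1=3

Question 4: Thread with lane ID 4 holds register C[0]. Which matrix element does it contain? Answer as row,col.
1,0

4: gr=1,th=0
[0] (1+0,0*2+0) = (1,0)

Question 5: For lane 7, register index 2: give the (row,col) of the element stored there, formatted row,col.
lane 7=>7/4=1, 7 mod 4=3
i=2  r:1+8=>9  c:2·3+0=>6

9,6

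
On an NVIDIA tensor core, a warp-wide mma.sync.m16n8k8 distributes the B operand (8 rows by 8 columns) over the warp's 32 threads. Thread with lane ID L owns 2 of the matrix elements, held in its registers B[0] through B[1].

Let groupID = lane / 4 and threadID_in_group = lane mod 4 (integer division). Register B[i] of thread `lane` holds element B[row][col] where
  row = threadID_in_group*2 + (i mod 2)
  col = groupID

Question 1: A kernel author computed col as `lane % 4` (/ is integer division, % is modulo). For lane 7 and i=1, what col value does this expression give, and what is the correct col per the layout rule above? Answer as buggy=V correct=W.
`lane % 4`[7,1]⇒3
7: gr=1,th=3
[1] (3*2+1,1) = (7,1)
col: 3 vs 1

buggy=3 correct=1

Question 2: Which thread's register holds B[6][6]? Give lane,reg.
c=6⇒gr=6  r=6⇒th=3,odd=0
L=6*4+3=27  i=0=0

27,0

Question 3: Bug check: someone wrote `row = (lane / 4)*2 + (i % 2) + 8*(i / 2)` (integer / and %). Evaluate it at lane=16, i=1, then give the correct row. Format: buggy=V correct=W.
`(lane / 4)*2 + (i % 2) + 8*(i / 2)`[16,1]=>9
L=16=>grp=16>>2=4, tig=16&3=0
[1]=>row 0·2+1=1  col grp=4
row: 9 vs 1

buggy=9 correct=1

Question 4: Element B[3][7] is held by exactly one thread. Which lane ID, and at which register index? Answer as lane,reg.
c=7→G=7  r=3→T=1,p=1
L=7*4+1=29  i=1=1

29,1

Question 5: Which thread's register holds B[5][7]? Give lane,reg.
30,1

c:7=>grp=7  r:5=>tig=2,lo=1
L=7*4+2=30  i=1=1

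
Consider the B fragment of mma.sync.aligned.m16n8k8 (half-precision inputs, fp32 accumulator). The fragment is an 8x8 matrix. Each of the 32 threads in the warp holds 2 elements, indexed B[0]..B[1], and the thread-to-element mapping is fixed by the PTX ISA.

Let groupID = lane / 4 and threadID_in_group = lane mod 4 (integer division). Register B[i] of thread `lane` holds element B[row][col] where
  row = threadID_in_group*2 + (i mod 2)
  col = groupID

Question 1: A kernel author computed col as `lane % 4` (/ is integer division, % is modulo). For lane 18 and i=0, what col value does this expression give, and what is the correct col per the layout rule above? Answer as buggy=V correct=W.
buggy=2 correct=4

`lane % 4`[18,0]->2
lane 18->18/4=4, 18 mod 4=2
i=0  r:2·2+0->4  c:4
col: 2 vs 4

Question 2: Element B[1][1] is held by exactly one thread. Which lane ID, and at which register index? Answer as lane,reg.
4,1

c: 1->gid=1  r: 1->tid=0,i&1=1
L=1*4+0=4  i=1=1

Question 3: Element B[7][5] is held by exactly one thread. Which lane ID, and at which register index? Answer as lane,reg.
c:5=>grp=5  r:7=>tig=3,lo=1
L=5*4+3=23  i=1=1

23,1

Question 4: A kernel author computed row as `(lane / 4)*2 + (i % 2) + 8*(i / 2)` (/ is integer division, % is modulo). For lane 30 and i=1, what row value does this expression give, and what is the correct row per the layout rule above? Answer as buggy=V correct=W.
`(lane / 4)*2 + (i % 2) + 8*(i / 2)`[30,1]=>15
30: grp=7,tig=2
[1] (2*2+1,7) = (5,7)
row: 15 vs 5

buggy=15 correct=5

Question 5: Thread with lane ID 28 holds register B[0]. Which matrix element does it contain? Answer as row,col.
0,7

28: grp=7,tig=0
[0] (0*2+0,7) = (0,7)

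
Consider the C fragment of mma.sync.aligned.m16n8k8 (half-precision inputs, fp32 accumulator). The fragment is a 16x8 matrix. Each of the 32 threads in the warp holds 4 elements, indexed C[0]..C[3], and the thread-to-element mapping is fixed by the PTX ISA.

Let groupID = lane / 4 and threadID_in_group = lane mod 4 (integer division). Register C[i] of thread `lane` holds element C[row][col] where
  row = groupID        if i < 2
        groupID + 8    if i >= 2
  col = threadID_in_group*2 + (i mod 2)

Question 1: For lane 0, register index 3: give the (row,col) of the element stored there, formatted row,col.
0: grp=0,tig=0
[3] (0+8,0*2+1) = (8,1)

8,1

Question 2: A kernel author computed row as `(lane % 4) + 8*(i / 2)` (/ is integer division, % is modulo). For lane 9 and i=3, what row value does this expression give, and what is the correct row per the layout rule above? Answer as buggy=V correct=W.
buggy=9 correct=10

`(lane % 4) + 8*(i / 2)`[9,3]⇒9
L=9⇒gr=9>>2=2, th=9&3=1
[3]⇒row 2+8=10  col 1·2+1=3
row: 9 vs 10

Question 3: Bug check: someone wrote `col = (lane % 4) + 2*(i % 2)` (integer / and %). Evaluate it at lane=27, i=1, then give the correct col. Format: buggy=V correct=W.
buggy=5 correct=7

`(lane % 4) + 2*(i % 2)`[27,1]⇒5
L=27⇒gr=27>>2=6, th=27&3=3
[1]⇒row 6+0=6  col 3·2+1=7
col: 5 vs 7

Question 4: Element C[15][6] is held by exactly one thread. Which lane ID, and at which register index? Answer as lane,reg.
31,2

r=15->g=7,rb=1  c=6->t=3,b0=0
L=7*4+3=31  i=1*2+0=2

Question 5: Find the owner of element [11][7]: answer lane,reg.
15,3

r=11->g=3,rb=1  c=7->t=3,b0=1
L=3*4+3=15  i=1*2+1=3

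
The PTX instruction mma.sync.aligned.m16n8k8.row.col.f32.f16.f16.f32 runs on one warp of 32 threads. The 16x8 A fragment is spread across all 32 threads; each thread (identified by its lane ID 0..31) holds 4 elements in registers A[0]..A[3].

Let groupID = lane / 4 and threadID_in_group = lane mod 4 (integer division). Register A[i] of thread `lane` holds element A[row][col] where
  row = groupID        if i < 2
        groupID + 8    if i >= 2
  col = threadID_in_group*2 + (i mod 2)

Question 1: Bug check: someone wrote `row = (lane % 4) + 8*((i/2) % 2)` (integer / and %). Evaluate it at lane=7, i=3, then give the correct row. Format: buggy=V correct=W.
buggy=11 correct=9

`(lane % 4) + 8*((i/2) % 2)`[7,3]→11
L=7→G=7>>2=1, T=7&3=3
[3]→row 1+8=9  col 3·2+1=7
row: 11 vs 9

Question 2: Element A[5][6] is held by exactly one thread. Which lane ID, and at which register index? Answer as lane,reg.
r:5=>grp=5,rB=0  c:6=>tig=3,lo=0
L=5*4+3=23  i=0*2+0=0

23,0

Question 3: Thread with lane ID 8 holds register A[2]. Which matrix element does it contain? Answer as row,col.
10,0

lane 8→8/4=2, 8 mod 4=0
i=2  r:2+8→10  c:2·0+0→0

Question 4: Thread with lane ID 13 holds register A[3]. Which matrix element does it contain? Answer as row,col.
11,3

lane 13->13/4=3, 13 mod 4=1
i=3  r:3+8->11  c:2·1+1->3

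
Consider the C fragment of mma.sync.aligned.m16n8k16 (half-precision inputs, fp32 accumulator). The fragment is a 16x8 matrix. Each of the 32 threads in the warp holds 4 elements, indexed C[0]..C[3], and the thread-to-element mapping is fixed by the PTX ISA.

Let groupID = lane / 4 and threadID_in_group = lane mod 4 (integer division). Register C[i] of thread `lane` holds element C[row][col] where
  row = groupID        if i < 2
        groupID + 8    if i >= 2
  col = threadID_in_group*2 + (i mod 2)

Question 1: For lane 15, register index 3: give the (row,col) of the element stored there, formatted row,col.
11,7

15: gid=3,tid=3
[3] (3+8,3*2+1) = (11,7)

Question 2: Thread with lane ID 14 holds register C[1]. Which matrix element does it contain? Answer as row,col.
lane 14->14/4=3, 14 mod 4=2
i=1  r:3+0->3  c:2·2+1->5

3,5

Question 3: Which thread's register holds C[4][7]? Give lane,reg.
r: 4->gid=4,r8=0  c: 7->tid=3,i&1=1
L=4*4+3=19  i=0*2+1=1

19,1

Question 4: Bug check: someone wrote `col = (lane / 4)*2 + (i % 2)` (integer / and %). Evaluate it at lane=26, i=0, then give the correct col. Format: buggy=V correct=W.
buggy=12 correct=4

`(lane / 4)*2 + (i % 2)`[26,0]->12
L=26->g=26>>2=6, t=26&3=2
[0]->row 6+0=6  col 2·2+0=4
col: 12 vs 4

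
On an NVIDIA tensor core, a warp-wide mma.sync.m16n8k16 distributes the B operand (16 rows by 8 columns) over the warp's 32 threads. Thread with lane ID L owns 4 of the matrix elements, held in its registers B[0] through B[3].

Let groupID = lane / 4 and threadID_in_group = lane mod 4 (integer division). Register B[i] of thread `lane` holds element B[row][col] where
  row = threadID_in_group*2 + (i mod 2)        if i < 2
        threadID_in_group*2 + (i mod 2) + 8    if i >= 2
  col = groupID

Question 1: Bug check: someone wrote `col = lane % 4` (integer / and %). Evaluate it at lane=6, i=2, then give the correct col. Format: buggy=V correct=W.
buggy=2 correct=1

`lane % 4`[6,2]→2
L=6→G=6>>2=1, T=6&3=2
[2]→row 2·2+0+8=12  col G=1
col: 2 vs 1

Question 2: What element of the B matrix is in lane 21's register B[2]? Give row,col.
10,5

lane 21=>21/4=5, 21 mod 4=1
i=2  r:2·1+0+8=>10  c:5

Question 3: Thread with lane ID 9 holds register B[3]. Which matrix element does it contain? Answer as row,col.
L=9⇒gr=9>>2=2, th=9&3=1
[3]⇒row 1·2+1+8=11  col gr=2

11,2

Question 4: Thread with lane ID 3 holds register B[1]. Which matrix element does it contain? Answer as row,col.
lane 3->3/4=0, 3 mod 4=3
i=1  r:2·3+1+0->7  c:0

7,0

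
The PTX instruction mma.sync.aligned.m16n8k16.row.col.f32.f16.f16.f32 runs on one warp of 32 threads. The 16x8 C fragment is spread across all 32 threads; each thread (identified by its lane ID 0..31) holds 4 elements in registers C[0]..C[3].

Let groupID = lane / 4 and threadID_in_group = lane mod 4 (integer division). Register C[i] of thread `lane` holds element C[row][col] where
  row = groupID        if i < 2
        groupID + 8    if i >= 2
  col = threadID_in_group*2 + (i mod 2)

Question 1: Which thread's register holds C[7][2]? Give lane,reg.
29,0

r:7=>grp=7,rB=0  c:2=>tig=1,lo=0
L=7*4+1=29  i=0*2+0=0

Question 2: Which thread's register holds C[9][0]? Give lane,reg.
4,2

r=9⇒gr=1,Rb=1  c=0⇒th=0,odd=0
L=1*4+0=4  i=1*2+0=2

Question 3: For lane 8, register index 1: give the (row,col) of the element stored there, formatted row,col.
8: G=2,T=0
[1] (2+0,0*2+1) = (2,1)

2,1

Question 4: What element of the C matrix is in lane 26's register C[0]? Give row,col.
6,4

L=26->g=26>>2=6, t=26&3=2
[0]->row 6+0=6  col 2·2+0=4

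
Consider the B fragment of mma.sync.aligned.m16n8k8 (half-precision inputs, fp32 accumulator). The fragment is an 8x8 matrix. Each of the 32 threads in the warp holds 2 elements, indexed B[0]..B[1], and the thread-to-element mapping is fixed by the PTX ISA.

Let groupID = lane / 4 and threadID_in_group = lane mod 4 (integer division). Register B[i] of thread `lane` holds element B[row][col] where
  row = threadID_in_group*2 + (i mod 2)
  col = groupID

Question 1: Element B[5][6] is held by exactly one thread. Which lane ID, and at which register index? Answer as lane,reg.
c=6->g=6  r=5->t=2,b0=1
L=6*4+2=26  i=1=1

26,1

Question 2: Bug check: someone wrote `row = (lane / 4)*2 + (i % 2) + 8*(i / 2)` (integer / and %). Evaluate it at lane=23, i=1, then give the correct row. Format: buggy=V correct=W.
buggy=11 correct=7

`(lane / 4)*2 + (i % 2) + 8*(i / 2)`[23,1]→11
lane 23: G=5 (23/4), T=3 (23%4)
i=1: r=3*2+1=7, c=G=5
row: 11 vs 7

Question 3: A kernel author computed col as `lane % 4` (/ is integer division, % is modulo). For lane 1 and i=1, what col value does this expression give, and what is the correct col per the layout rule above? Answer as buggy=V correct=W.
buggy=1 correct=0

`lane % 4`[1,1]→1
1: G=0,T=1
[1] (1*2+1,0) = (3,0)
col: 1 vs 0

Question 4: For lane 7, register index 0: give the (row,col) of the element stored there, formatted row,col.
lane 7⇒7/4=1, 7 mod 4=3
i=0  r:2·3+0⇒6  c:1

6,1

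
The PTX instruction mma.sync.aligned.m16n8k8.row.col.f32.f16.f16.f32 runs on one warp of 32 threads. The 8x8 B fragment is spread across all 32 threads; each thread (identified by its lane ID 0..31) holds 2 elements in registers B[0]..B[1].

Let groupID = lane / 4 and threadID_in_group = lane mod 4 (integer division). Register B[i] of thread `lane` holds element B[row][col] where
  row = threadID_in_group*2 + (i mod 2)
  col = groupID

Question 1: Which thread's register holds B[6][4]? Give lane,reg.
19,0

c=4⇒gr=4  r=6⇒th=3,odd=0
L=4*4+3=19  i=0=0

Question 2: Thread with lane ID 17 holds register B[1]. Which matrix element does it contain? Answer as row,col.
lane 17->17/4=4, 17 mod 4=1
i=1  r:2·1+1->3  c:4

3,4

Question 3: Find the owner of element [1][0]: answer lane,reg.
0,1

c: 0->gid=0  r: 1->tid=0,i&1=1
L=0*4+0=0  i=1=1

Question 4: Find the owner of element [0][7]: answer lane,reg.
28,0

c: 7->gid=7  r: 0->tid=0,i&1=0
L=7*4+0=28  i=0=0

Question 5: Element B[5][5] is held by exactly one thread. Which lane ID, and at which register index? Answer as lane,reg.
22,1

c=5⇒gr=5  r=5⇒th=2,odd=1
L=5*4+2=22  i=1=1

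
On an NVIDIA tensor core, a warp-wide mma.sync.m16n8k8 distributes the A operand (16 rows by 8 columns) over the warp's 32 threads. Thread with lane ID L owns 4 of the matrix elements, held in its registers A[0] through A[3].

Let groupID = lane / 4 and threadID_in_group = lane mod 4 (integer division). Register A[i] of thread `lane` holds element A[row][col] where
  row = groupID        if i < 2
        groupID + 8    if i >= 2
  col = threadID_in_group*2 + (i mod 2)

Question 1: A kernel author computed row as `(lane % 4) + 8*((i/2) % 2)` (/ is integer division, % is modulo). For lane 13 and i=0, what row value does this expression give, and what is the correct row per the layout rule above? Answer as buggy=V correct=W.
buggy=1 correct=3

`(lane % 4) + 8*((i/2) % 2)`[13,0]->1
lane 13: gid=3 (13/4), tid=1 (13%4)
i=0: r=3+0=3, c=1*2+0=2
row: 1 vs 3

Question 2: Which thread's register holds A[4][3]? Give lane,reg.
17,1

r=4⇒gr=4,Rb=0  c=3⇒th=1,odd=1
L=4*4+1=17  i=0*2+1=1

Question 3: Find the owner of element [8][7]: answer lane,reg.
3,3

r=8⇒gr=0,Rb=1  c=7⇒th=3,odd=1
L=0*4+3=3  i=1*2+1=3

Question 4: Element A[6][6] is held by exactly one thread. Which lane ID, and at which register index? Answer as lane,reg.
r=6->g=6,rb=0  c=6->t=3,b0=0
L=6*4+3=27  i=0*2+0=0

27,0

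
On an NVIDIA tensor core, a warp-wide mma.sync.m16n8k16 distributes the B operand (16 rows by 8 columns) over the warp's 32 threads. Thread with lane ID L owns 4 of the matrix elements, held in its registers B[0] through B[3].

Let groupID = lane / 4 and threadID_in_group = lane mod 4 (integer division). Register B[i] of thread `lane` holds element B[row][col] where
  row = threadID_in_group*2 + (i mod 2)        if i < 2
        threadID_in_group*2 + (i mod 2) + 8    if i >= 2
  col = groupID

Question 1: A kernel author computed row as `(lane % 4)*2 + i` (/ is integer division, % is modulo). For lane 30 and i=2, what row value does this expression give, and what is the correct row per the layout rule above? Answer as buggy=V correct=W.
`(lane % 4)*2 + i`[30,2]->6
L=30->gid=30>>2=7, tid=30&3=2
[2]->row 2·2+0+8=12  col gid=7
row: 6 vs 12

buggy=6 correct=12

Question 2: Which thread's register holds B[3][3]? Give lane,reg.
c=3⇒gr=3  r=3⇒Rb=0,th=1,odd=1
L=3*4+1=13  i=0*2+1=1

13,1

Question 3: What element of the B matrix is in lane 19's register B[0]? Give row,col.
6,4

19: gid=4,tid=3
[0] (3*2+0+0,4) = (6,4)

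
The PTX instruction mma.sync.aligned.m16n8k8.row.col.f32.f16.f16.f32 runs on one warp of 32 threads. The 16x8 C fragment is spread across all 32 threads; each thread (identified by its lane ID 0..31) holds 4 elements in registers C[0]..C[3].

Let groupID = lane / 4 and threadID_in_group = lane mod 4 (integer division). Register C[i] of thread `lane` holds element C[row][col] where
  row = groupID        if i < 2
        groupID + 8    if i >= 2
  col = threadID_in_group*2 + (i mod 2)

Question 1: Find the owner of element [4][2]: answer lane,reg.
r=4→G=4,rhi=0  c=2→T=1,p=0
L=4*4+1=17  i=0*2+0=0

17,0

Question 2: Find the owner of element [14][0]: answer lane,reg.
r: 14->gid=6,r8=1  c: 0->tid=0,i&1=0
L=6*4+0=24  i=1*2+0=2

24,2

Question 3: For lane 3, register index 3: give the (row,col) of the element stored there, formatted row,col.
lane 3->3/4=0, 3 mod 4=3
i=3  r:0+8->8  c:2·3+1->7

8,7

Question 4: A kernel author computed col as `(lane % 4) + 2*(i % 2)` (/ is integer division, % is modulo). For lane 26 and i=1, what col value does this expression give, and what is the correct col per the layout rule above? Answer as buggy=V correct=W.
buggy=4 correct=5

`(lane % 4) + 2*(i % 2)`[26,1]=>4
lane 26=>26/4=6, 26 mod 4=2
i=1  r:6+0=>6  c:2·2+1=>5
col: 4 vs 5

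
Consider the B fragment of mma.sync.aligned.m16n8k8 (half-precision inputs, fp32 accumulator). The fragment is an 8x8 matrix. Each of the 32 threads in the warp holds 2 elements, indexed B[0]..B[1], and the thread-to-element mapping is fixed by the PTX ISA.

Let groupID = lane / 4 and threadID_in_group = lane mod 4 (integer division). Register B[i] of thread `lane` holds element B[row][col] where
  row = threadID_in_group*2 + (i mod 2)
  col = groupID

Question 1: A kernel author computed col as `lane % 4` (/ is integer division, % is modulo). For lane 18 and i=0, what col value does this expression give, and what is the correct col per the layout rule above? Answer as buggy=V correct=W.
buggy=2 correct=4

`lane % 4`[18,0]->2
lane 18->18/4=4, 18 mod 4=2
i=0  r:2·2+0->4  c:4
col: 2 vs 4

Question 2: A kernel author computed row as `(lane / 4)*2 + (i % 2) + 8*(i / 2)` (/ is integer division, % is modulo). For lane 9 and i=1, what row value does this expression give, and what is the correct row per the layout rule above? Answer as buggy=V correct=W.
`(lane / 4)*2 + (i % 2) + 8*(i / 2)`[9,1]⇒5
9: gr=2,th=1
[1] (1*2+1,2) = (3,2)
row: 5 vs 3

buggy=5 correct=3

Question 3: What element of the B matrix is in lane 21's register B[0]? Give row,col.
lane 21->21/4=5, 21 mod 4=1
i=0  r:2·1+0->2  c:5

2,5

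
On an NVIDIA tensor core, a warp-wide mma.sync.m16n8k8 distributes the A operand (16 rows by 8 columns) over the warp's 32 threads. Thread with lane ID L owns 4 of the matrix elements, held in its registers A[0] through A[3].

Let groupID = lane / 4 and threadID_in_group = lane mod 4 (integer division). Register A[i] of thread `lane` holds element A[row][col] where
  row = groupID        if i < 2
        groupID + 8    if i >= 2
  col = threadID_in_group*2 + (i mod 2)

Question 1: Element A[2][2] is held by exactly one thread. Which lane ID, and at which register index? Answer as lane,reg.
9,0

r: 2->gid=2,r8=0  c: 2->tid=1,i&1=0
L=2*4+1=9  i=0*2+0=0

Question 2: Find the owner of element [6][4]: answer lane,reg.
r=6→G=6,rhi=0  c=4→T=2,p=0
L=6*4+2=26  i=0*2+0=0

26,0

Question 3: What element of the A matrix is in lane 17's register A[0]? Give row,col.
17: gr=4,th=1
[0] (4+0,1*2+0) = (4,2)

4,2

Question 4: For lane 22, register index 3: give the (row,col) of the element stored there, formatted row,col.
13,5

lane 22: g=5 (22/4), t=2 (22%4)
i=3: r=5+8=13, c=2*2+1=5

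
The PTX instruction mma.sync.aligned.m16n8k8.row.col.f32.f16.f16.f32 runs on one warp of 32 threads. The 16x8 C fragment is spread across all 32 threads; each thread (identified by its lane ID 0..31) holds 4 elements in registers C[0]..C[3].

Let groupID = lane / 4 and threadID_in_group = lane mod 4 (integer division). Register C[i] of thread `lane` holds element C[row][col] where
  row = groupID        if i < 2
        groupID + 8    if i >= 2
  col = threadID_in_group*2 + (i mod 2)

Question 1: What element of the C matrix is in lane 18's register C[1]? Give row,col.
4,5

lane 18: g=4 (18/4), t=2 (18%4)
i=1: r=4+0=4, c=2*2+1=5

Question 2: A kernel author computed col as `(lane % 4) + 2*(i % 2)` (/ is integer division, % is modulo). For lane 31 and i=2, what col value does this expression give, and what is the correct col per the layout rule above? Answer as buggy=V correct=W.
`(lane % 4) + 2*(i % 2)`[31,2]→3
31: G=7,T=3
[2] (7+8,3*2+0) = (15,6)
col: 3 vs 6

buggy=3 correct=6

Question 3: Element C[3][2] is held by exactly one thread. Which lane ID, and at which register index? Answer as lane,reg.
r=3⇒gr=3,Rb=0  c=2⇒th=1,odd=0
L=3*4+1=13  i=0*2+0=0

13,0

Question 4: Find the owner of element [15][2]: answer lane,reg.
29,2

r=15->g=7,rb=1  c=2->t=1,b0=0
L=7*4+1=29  i=1*2+0=2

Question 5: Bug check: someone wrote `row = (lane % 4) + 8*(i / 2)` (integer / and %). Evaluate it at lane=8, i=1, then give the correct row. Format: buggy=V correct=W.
buggy=0 correct=2

`(lane % 4) + 8*(i / 2)`[8,1]=>0
lane 8: grp=2 (8/4), tig=0 (8%4)
i=1: r=2+0=2, c=0*2+1=1
row: 0 vs 2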